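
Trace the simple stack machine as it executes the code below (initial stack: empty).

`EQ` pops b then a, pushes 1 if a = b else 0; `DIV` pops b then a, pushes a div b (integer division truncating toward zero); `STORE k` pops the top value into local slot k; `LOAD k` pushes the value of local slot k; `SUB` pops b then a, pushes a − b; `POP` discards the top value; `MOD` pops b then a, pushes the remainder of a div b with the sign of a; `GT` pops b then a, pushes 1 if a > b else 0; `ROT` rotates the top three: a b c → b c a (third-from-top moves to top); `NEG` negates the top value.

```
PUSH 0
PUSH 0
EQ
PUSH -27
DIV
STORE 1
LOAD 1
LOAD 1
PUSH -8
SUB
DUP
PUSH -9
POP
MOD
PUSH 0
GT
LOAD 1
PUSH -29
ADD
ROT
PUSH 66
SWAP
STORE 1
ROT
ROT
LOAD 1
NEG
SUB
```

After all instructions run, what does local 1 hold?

0

PUSH 0   -> [0]
PUSH 0   -> [0, 0]
EQ       -> [1]
PUSH -27 -> [1, -27]
DIV      -> [0]
STORE 1  -> []
LOAD 1   -> [0]
LOAD 1   -> [0, 0]
PUSH -8  -> [0, 0, -8]
SUB      -> [0, 8]
DUP      -> [0, 8, 8]
PUSH -9  -> [0, 8, 8, -9]
POP      -> [0, 8, 8]
MOD      -> [0, 0]
PUSH 0   -> [0, 0, 0]
GT       -> [0, 0]
LOAD 1   -> [0, 0, 0]
PUSH -29 -> [0, 0, 0, -29]
ADD      -> [0, 0, -29]
ROT      -> [0, -29, 0]
PUSH 66  -> [0, -29, 0, 66]
SWAP     -> [0, -29, 66, 0]
STORE 1  -> [0, -29, 66]
ROT      -> [-29, 66, 0]
ROT      -> [66, 0, -29]
LOAD 1   -> [66, 0, -29, 0]
NEG      -> [66, 0, -29, 0]
SUB      -> [66, 0, -29]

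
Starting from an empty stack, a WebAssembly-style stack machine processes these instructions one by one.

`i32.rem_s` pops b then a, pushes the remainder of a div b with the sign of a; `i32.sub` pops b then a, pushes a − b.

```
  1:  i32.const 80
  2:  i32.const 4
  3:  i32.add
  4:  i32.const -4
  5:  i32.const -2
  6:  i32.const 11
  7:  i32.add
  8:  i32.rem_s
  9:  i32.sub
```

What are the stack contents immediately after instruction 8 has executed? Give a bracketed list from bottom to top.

i32.const 80  [80]
i32.const 4   [80, 4]
i32.add       [84]
i32.const -4  [84, -4]
i32.const -2  [84, -4, -2]
i32.const 11  [84, -4, -2, 11]
i32.add       [84, -4, 9]
i32.rem_s     [84, -4]

[84, -4]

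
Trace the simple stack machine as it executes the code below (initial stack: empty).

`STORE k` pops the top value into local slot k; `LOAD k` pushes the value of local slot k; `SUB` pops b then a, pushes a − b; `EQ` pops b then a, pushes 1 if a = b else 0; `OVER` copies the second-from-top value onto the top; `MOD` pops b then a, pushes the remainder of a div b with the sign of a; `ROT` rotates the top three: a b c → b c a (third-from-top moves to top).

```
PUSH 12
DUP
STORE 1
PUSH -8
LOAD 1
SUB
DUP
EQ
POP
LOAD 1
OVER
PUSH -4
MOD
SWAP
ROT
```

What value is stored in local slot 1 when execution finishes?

PUSH 12 : [12]
DUP     : [12, 12]
STORE 1 : [12]
PUSH -8 : [12, -8]
LOAD 1  : [12, -8, 12]
SUB     : [12, -20]
DUP     : [12, -20, -20]
EQ      : [12, 1]
POP     : [12]
LOAD 1  : [12, 12]
OVER    : [12, 12, 12]
PUSH -4 : [12, 12, 12, -4]
MOD     : [12, 12, 0]
SWAP    : [12, 0, 12]
ROT     : [0, 12, 12]

12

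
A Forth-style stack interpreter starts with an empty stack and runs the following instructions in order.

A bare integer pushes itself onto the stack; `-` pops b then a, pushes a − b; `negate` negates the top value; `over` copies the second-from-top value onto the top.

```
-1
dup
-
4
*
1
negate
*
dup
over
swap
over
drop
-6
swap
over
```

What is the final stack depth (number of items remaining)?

5

-1      [-1]
dup     [-1, -1]
-       [0]
4       [0, 4]
*       [0]
1       [0, 1]
negate  [0, -1]
*       [0]
dup     [0, 0]
over    [0, 0, 0]
swap    [0, 0, 0]
over    [0, 0, 0, 0]
drop    [0, 0, 0]
-6      [0, 0, 0, -6]
swap    [0, 0, -6, 0]
over    [0, 0, -6, 0, -6]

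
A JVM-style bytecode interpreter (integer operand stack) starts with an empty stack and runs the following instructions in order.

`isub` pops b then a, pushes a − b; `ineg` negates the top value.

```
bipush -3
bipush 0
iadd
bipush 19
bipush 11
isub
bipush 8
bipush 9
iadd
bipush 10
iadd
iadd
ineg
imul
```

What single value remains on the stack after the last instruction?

105

bipush -3 -> [-3]
bipush 0  -> [-3, 0]
iadd      -> [-3]
bipush 19 -> [-3, 19]
bipush 11 -> [-3, 19, 11]
isub      -> [-3, 8]
bipush 8  -> [-3, 8, 8]
bipush 9  -> [-3, 8, 8, 9]
iadd      -> [-3, 8, 17]
bipush 10 -> [-3, 8, 17, 10]
iadd      -> [-3, 8, 27]
iadd      -> [-3, 35]
ineg      -> [-3, -35]
imul      -> [105]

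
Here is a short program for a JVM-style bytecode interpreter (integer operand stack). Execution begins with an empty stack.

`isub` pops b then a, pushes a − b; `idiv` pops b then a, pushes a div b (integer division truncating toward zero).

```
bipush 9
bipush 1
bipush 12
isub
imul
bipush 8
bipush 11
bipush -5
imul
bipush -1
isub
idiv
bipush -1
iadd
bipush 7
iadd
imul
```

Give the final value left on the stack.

bipush 9  → 9
bipush 1  → 9 1
bipush 12 → 9 1 12
isub      → 9 -11
imul      → -99
bipush 8  → -99 8
bipush 11 → -99 8 11
bipush -5 → -99 8 11 -5
imul      → -99 8 -55
bipush -1 → -99 8 -55 -1
isub      → -99 8 -54
idiv      → -99 0
bipush -1 → -99 0 -1
iadd      → -99 -1
bipush 7  → -99 -1 7
iadd      → -99 6
imul      → -594

-594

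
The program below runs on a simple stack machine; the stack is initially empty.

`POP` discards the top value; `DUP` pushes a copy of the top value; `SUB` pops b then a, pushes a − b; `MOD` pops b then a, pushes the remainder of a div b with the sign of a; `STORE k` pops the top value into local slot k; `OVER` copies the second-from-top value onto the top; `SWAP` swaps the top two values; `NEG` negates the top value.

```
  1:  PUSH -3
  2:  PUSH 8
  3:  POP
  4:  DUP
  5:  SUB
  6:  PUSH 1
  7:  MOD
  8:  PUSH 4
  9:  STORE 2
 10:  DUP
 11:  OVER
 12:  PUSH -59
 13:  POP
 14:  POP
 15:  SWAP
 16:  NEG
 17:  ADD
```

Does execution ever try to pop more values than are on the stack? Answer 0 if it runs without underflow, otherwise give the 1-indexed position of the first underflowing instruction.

PUSH -3  → -3
PUSH 8   → -3 8
POP      → -3
DUP      → -3 -3
SUB      → 0
PUSH 1   → 0 1
MOD      → 0
PUSH 4   → 0 4
STORE 2  → 0
DUP      → 0 0
OVER     → 0 0 0
PUSH -59 → 0 0 0 -59
POP      → 0 0 0
POP      → 0 0
SWAP     → 0 0
NEG      → 0 0
ADD      → 0

0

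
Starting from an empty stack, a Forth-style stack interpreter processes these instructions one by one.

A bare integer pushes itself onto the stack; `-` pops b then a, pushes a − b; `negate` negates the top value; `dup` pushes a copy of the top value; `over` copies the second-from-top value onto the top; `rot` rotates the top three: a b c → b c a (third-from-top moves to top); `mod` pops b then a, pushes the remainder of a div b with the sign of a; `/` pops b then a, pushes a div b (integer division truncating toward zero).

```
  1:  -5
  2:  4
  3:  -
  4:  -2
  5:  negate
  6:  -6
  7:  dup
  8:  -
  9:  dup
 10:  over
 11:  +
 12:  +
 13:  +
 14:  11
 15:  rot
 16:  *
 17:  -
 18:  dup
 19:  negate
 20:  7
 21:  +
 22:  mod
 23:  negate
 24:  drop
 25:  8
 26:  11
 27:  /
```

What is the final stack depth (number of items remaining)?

1

-5      [-5]
4       [-5, 4]
-       [-9]
-2      [-9, -2]
negate  [-9, 2]
-6      [-9, 2, -6]
dup     [-9, 2, -6, -6]
-       [-9, 2, 0]
dup     [-9, 2, 0, 0]
over    [-9, 2, 0, 0, 0]
+       [-9, 2, 0, 0]
+       [-9, 2, 0]
+       [-9, 2]
11      [-9, 2, 11]
rot     [2, 11, -9]
*       [2, -99]
-       [101]
dup     [101, 101]
negate  [101, -101]
7       [101, -101, 7]
+       [101, -94]
mod     [7]
negate  [-7]
drop    []
8       [8]
11      [8, 11]
/       [0]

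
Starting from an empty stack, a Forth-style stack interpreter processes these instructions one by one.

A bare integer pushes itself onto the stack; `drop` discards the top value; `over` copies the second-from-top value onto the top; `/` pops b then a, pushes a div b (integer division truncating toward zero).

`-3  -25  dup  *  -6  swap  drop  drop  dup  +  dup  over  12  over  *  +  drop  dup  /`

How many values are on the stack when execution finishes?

2

-3   : [-3]
-25  : [-3, -25]
dup  : [-3, -25, -25]
*    : [-3, 625]
-6   : [-3, 625, -6]
swap : [-3, -6, 625]
drop : [-3, -6]
drop : [-3]
dup  : [-3, -3]
+    : [-6]
dup  : [-6, -6]
over : [-6, -6, -6]
12   : [-6, -6, -6, 12]
over : [-6, -6, -6, 12, -6]
*    : [-6, -6, -6, -72]
+    : [-6, -6, -78]
drop : [-6, -6]
dup  : [-6, -6, -6]
/    : [-6, 1]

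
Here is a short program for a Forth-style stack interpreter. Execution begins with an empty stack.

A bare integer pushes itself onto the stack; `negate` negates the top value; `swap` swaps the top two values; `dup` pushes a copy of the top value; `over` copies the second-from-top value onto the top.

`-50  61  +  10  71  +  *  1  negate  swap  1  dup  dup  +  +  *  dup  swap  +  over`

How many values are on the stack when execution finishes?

3

-50    -> [-50]
61     -> [-50, 61]
+      -> [11]
10     -> [11, 10]
71     -> [11, 10, 71]
+      -> [11, 81]
*      -> [891]
1      -> [891, 1]
negate -> [891, -1]
swap   -> [-1, 891]
1      -> [-1, 891, 1]
dup    -> [-1, 891, 1, 1]
dup    -> [-1, 891, 1, 1, 1]
+      -> [-1, 891, 1, 2]
+      -> [-1, 891, 3]
*      -> [-1, 2673]
dup    -> [-1, 2673, 2673]
swap   -> [-1, 2673, 2673]
+      -> [-1, 5346]
over   -> [-1, 5346, -1]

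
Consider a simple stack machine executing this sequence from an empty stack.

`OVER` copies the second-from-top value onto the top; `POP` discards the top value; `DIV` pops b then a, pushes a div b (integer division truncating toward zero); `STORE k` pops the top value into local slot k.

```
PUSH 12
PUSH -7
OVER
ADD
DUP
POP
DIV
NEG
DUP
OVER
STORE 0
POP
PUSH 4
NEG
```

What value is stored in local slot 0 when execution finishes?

-2

PUSH 12 : 12
PUSH -7 : 12 -7
OVER    : 12 -7 12
ADD     : 12 5
DUP     : 12 5 5
POP     : 12 5
DIV     : 2
NEG     : -2
DUP     : -2 -2
OVER    : -2 -2 -2
STORE 0 : -2 -2
POP     : -2
PUSH 4  : -2 4
NEG     : -2 -4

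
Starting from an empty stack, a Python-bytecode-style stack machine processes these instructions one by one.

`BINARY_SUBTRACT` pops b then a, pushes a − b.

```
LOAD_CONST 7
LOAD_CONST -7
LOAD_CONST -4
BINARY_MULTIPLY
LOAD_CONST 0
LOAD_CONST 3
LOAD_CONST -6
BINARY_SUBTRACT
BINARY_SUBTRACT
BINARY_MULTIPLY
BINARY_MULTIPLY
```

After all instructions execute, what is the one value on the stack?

-1764

LOAD_CONST 7    : 7
LOAD_CONST -7   : 7 -7
LOAD_CONST -4   : 7 -7 -4
BINARY_MULTIPLY : 7 28
LOAD_CONST 0    : 7 28 0
LOAD_CONST 3    : 7 28 0 3
LOAD_CONST -6   : 7 28 0 3 -6
BINARY_SUBTRACT : 7 28 0 9
BINARY_SUBTRACT : 7 28 -9
BINARY_MULTIPLY : 7 -252
BINARY_MULTIPLY : -1764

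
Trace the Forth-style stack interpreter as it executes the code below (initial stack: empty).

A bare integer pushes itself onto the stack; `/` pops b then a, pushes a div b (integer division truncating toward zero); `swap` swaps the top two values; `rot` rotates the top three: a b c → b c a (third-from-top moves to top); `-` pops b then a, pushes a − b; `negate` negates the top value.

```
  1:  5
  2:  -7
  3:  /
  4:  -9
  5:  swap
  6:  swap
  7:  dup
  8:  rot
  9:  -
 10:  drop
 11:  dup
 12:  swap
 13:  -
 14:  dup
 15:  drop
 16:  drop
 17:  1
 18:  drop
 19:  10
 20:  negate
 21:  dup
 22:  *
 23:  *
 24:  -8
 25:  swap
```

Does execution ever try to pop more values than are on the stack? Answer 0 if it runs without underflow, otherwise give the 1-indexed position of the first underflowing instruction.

5      → [5]
-7     → [5, -7]
/      → [0]
-9     → [0, -9]
swap   → [-9, 0]
swap   → [0, -9]
dup    → [0, -9, -9]
rot    → [-9, -9, 0]
-      → [-9, -9]
drop   → [-9]
dup    → [-9, -9]
swap   → [-9, -9]
-      → [0]
dup    → [0, 0]
drop   → [0]
drop   → []
1      → [1]
drop   → []
10     → [10]
negate → [-10]
dup    → [-10, -10]
*      → [100]
*  — needs 2 operands, stack has 1 → underflow

23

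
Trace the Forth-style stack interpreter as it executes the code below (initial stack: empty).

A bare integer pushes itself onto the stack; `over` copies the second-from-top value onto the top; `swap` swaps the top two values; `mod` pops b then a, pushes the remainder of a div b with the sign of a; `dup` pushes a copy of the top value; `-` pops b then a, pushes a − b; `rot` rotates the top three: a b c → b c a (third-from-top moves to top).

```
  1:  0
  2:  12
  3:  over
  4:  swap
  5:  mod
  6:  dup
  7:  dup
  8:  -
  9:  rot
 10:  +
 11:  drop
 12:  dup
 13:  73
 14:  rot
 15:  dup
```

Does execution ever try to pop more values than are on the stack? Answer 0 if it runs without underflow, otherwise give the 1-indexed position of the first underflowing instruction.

0

0    : 0
12   : 0 12
over : 0 12 0
swap : 0 0 12
mod  : 0 0
dup  : 0 0 0
dup  : 0 0 0 0
-    : 0 0 0
rot  : 0 0 0
+    : 0 0
drop : 0
dup  : 0 0
73   : 0 0 73
rot  : 0 73 0
dup  : 0 73 0 0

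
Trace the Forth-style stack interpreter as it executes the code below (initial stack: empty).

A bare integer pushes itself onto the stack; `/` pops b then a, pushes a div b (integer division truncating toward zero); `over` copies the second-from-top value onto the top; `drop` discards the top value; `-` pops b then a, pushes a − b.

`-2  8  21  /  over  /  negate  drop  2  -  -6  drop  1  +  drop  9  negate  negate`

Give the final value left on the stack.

-2      [-2]
8       [-2, 8]
21      [-2, 8, 21]
/       [-2, 0]
over    [-2, 0, -2]
/       [-2, 0]
negate  [-2, 0]
drop    [-2]
2       [-2, 2]
-       [-4]
-6      [-4, -6]
drop    [-4]
1       [-4, 1]
+       [-3]
drop    []
9       [9]
negate  [-9]
negate  [9]

9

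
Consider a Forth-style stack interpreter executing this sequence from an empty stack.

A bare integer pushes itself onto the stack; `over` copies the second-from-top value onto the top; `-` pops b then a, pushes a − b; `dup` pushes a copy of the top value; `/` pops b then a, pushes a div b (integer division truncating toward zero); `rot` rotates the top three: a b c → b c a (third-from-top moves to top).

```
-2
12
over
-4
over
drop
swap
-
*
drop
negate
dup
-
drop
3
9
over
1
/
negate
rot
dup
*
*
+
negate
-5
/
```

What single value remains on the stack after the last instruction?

-3

-2     → -2
12     → -2 12
over   → -2 12 -2
-4     → -2 12 -2 -4
over   → -2 12 -2 -4 -2
drop   → -2 12 -2 -4
swap   → -2 12 -4 -2
-      → -2 12 -2
*      → -2 -24
drop   → -2
negate → 2
dup    → 2 2
-      → 0
drop   → (empty)
3      → 3
9      → 3 9
over   → 3 9 3
1      → 3 9 3 1
/      → 3 9 3
negate → 3 9 -3
rot    → 9 -3 3
dup    → 9 -3 3 3
*      → 9 -3 9
*      → 9 -27
+      → -18
negate → 18
-5     → 18 -5
/      → -3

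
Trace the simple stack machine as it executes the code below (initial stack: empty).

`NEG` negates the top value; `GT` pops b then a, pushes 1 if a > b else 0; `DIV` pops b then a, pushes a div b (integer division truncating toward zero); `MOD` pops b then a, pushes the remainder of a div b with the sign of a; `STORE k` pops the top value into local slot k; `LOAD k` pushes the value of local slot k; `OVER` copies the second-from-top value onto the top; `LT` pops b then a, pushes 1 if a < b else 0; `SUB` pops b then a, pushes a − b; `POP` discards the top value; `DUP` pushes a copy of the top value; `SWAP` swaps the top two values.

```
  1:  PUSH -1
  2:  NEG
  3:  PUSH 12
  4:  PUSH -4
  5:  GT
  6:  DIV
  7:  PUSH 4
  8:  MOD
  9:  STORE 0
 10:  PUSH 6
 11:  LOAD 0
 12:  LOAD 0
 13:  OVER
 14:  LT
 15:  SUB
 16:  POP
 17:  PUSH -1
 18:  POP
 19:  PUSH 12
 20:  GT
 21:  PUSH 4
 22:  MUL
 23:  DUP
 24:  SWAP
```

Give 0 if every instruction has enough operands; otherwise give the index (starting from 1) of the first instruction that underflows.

PUSH -1 -> [-1]
NEG     -> [1]
PUSH 12 -> [1, 12]
PUSH -4 -> [1, 12, -4]
GT      -> [1, 1]
DIV     -> [1]
PUSH 4  -> [1, 4]
MOD     -> [1]
STORE 0 -> []
PUSH 6  -> [6]
LOAD 0  -> [6, 1]
LOAD 0  -> [6, 1, 1]
OVER    -> [6, 1, 1, 1]
LT      -> [6, 1, 0]
SUB     -> [6, 1]
POP     -> [6]
PUSH -1 -> [6, -1]
POP     -> [6]
PUSH 12 -> [6, 12]
GT      -> [0]
PUSH 4  -> [0, 4]
MUL     -> [0]
DUP     -> [0, 0]
SWAP    -> [0, 0]

0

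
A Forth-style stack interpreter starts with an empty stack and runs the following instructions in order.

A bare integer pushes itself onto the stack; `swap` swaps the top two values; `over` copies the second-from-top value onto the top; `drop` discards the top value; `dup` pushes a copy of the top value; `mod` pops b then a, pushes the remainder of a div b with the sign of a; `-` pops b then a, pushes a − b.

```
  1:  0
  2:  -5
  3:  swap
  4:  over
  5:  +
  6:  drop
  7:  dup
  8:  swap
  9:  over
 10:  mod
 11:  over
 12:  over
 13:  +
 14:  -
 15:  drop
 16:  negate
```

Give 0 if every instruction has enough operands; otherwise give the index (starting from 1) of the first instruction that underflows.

0      : [0]
-5     : [0, -5]
swap   : [-5, 0]
over   : [-5, 0, -5]
+      : [-5, -5]
drop   : [-5]
dup    : [-5, -5]
swap   : [-5, -5]
over   : [-5, -5, -5]
mod    : [-5, 0]
over   : [-5, 0, -5]
over   : [-5, 0, -5, 0]
+      : [-5, 0, -5]
-      : [-5, 5]
drop   : [-5]
negate : [5]

0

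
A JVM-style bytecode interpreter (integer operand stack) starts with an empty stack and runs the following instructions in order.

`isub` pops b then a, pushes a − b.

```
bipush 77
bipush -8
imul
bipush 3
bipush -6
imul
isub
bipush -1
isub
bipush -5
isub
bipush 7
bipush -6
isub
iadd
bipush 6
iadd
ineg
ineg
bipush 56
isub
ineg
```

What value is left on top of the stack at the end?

bipush 77 -> [77]
bipush -8 -> [77, -8]
imul      -> [-616]
bipush 3  -> [-616, 3]
bipush -6 -> [-616, 3, -6]
imul      -> [-616, -18]
isub      -> [-598]
bipush -1 -> [-598, -1]
isub      -> [-597]
bipush -5 -> [-597, -5]
isub      -> [-592]
bipush 7  -> [-592, 7]
bipush -6 -> [-592, 7, -6]
isub      -> [-592, 13]
iadd      -> [-579]
bipush 6  -> [-579, 6]
iadd      -> [-573]
ineg      -> [573]
ineg      -> [-573]
bipush 56 -> [-573, 56]
isub      -> [-629]
ineg      -> [629]

629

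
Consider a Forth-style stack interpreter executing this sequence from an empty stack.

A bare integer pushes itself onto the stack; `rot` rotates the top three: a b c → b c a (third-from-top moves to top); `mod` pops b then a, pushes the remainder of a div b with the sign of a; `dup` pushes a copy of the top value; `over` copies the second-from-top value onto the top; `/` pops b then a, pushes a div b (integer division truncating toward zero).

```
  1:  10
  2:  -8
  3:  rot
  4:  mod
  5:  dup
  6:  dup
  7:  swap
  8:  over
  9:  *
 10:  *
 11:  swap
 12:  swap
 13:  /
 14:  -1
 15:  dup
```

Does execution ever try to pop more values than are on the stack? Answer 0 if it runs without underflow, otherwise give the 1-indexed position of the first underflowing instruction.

10  10
-8  10 -8
rot  — needs 3 operands, stack has 2 → underflow

3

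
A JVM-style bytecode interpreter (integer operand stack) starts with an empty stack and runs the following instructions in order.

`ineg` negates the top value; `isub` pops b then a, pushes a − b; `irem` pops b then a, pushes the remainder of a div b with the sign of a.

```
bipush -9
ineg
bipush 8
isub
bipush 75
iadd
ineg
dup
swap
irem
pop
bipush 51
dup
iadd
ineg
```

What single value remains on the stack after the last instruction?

-102

bipush -9 -> -9
ineg      -> 9
bipush 8  -> 9 8
isub      -> 1
bipush 75 -> 1 75
iadd      -> 76
ineg      -> -76
dup       -> -76 -76
swap      -> -76 -76
irem      -> 0
pop       -> (empty)
bipush 51 -> 51
dup       -> 51 51
iadd      -> 102
ineg      -> -102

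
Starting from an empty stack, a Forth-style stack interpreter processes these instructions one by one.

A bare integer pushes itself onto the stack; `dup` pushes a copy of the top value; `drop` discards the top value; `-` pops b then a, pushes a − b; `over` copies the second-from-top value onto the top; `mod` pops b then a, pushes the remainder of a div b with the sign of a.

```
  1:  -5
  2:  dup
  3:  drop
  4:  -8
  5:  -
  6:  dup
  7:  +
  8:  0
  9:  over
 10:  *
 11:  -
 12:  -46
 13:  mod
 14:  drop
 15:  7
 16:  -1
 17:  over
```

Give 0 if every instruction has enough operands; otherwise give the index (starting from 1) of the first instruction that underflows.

0

-5   → -5
dup  → -5 -5
drop → -5
-8   → -5 -8
-    → 3
dup  → 3 3
+    → 6
0    → 6 0
over → 6 0 6
*    → 6 0
-    → 6
-46  → 6 -46
mod  → 6
drop → (empty)
7    → 7
-1   → 7 -1
over → 7 -1 7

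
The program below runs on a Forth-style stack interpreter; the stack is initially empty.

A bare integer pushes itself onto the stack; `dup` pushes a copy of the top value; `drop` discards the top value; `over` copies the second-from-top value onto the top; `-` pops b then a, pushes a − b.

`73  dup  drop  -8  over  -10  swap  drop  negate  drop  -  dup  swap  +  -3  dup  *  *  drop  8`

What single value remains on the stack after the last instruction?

73      73
dup     73 73
drop    73
-8      73 -8
over    73 -8 73
-10     73 -8 73 -10
swap    73 -8 -10 73
drop    73 -8 -10
negate  73 -8 10
drop    73 -8
-       81
dup     81 81
swap    81 81
+       162
-3      162 -3
dup     162 -3 -3
*       162 9
*       1458
drop    (empty)
8       8

8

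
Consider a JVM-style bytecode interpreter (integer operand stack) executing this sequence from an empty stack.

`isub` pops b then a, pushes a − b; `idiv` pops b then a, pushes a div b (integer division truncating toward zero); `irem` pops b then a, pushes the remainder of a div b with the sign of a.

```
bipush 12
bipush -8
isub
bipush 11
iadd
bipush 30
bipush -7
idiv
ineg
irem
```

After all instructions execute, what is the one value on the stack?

bipush 12  12
bipush -8  12 -8
isub       20
bipush 11  20 11
iadd       31
bipush 30  31 30
bipush -7  31 30 -7
idiv       31 -4
ineg       31 4
irem       3

3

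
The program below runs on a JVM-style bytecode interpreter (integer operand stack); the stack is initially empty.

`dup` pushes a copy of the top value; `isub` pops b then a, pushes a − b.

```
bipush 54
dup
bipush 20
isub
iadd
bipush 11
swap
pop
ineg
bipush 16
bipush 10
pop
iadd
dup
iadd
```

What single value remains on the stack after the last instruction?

10

bipush 54 : [54]
dup       : [54, 54]
bipush 20 : [54, 54, 20]
isub      : [54, 34]
iadd      : [88]
bipush 11 : [88, 11]
swap      : [11, 88]
pop       : [11]
ineg      : [-11]
bipush 16 : [-11, 16]
bipush 10 : [-11, 16, 10]
pop       : [-11, 16]
iadd      : [5]
dup       : [5, 5]
iadd      : [10]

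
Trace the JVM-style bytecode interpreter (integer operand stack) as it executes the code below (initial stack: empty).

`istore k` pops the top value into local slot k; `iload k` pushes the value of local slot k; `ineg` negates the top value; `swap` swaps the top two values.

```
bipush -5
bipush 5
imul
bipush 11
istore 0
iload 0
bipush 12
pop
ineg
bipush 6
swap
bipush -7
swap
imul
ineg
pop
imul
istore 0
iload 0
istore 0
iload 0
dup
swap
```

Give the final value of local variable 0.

bipush -5  [-5]
bipush 5   [-5, 5]
imul       [-25]
bipush 11  [-25, 11]
istore 0   [-25]
iload 0    [-25, 11]
bipush 12  [-25, 11, 12]
pop        [-25, 11]
ineg       [-25, -11]
bipush 6   [-25, -11, 6]
swap       [-25, 6, -11]
bipush -7  [-25, 6, -11, -7]
swap       [-25, 6, -7, -11]
imul       [-25, 6, 77]
ineg       [-25, 6, -77]
pop        [-25, 6]
imul       [-150]
istore 0   []
iload 0    [-150]
istore 0   []
iload 0    [-150]
dup        [-150, -150]
swap       [-150, -150]

-150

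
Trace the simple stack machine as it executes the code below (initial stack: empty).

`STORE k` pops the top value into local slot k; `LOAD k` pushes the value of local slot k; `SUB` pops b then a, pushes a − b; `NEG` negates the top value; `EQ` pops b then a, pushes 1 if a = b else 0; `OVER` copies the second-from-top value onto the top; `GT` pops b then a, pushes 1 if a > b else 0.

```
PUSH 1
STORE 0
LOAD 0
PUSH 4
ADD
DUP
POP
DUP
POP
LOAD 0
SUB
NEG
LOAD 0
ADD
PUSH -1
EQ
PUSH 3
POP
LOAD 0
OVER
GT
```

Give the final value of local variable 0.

1

PUSH 1  : 1
STORE 0 : (empty)
LOAD 0  : 1
PUSH 4  : 1 4
ADD     : 5
DUP     : 5 5
POP     : 5
DUP     : 5 5
POP     : 5
LOAD 0  : 5 1
SUB     : 4
NEG     : -4
LOAD 0  : -4 1
ADD     : -3
PUSH -1 : -3 -1
EQ      : 0
PUSH 3  : 0 3
POP     : 0
LOAD 0  : 0 1
OVER    : 0 1 0
GT      : 0 1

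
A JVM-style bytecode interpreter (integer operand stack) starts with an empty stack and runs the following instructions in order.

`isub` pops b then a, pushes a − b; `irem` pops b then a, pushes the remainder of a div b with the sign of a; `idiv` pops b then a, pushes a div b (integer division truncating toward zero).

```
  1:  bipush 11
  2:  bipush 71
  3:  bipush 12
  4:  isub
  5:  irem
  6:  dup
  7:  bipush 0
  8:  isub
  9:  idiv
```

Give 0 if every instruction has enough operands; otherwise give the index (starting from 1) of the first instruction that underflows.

0

bipush 11 : 11
bipush 71 : 11 71
bipush 12 : 11 71 12
isub      : 11 59
irem      : 11
dup       : 11 11
bipush 0  : 11 11 0
isub      : 11 11
idiv      : 1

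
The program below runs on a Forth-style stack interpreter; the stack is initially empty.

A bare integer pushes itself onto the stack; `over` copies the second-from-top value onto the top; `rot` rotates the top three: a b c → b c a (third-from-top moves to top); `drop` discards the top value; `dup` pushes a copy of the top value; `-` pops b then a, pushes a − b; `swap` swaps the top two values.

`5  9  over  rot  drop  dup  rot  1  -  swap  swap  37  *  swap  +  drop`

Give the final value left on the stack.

5    : 5
9    : 5 9
over : 5 9 5
rot  : 9 5 5
drop : 9 5
dup  : 9 5 5
rot  : 5 5 9
1    : 5 5 9 1
-    : 5 5 8
swap : 5 8 5
swap : 5 5 8
37   : 5 5 8 37
*    : 5 5 296
swap : 5 296 5
+    : 5 301
drop : 5

5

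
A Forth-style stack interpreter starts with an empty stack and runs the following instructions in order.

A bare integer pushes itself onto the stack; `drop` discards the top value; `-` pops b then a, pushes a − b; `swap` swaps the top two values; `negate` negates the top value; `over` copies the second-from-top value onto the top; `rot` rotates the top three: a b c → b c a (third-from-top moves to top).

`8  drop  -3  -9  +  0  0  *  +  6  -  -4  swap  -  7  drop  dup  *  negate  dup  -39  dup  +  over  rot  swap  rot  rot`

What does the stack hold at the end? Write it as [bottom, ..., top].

8       8
drop    (empty)
-3      -3
-9      -3 -9
+       -12
0       -12 0
0       -12 0 0
*       -12 0
+       -12
6       -12 6
-       -18
-4      -18 -4
swap    -4 -18
-       14
7       14 7
drop    14
dup     14 14
*       196
negate  -196
dup     -196 -196
-39     -196 -196 -39
dup     -196 -196 -39 -39
+       -196 -196 -78
over    -196 -196 -78 -196
rot     -196 -78 -196 -196
swap    -196 -78 -196 -196
rot     -196 -196 -196 -78
rot     -196 -196 -78 -196

[-196, -196, -78, -196]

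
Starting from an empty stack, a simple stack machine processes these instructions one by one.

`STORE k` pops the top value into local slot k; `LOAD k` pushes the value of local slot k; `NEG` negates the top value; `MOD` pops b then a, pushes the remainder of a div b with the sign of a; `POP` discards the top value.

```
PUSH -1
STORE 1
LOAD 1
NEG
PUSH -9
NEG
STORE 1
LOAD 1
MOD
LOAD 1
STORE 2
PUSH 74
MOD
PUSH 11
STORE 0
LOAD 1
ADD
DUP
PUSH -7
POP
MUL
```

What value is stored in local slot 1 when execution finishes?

9

PUSH -1 -> [-1]
STORE 1 -> []
LOAD 1  -> [-1]
NEG     -> [1]
PUSH -9 -> [1, -9]
NEG     -> [1, 9]
STORE 1 -> [1]
LOAD 1  -> [1, 9]
MOD     -> [1]
LOAD 1  -> [1, 9]
STORE 2 -> [1]
PUSH 74 -> [1, 74]
MOD     -> [1]
PUSH 11 -> [1, 11]
STORE 0 -> [1]
LOAD 1  -> [1, 9]
ADD     -> [10]
DUP     -> [10, 10]
PUSH -7 -> [10, 10, -7]
POP     -> [10, 10]
MUL     -> [100]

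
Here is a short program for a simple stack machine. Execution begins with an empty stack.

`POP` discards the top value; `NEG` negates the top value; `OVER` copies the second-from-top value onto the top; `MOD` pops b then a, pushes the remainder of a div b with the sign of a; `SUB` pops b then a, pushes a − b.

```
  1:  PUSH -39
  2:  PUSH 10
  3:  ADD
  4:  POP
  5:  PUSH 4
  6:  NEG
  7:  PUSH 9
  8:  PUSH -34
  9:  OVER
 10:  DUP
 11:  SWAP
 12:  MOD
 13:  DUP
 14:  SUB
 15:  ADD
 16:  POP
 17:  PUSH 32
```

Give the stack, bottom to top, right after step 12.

[-4, 9, -34, 0]

PUSH -39 : [-39]
PUSH 10  : [-39, 10]
ADD      : [-29]
POP      : []
PUSH 4   : [4]
NEG      : [-4]
PUSH 9   : [-4, 9]
PUSH -34 : [-4, 9, -34]
OVER     : [-4, 9, -34, 9]
DUP      : [-4, 9, -34, 9, 9]
SWAP     : [-4, 9, -34, 9, 9]
MOD      : [-4, 9, -34, 0]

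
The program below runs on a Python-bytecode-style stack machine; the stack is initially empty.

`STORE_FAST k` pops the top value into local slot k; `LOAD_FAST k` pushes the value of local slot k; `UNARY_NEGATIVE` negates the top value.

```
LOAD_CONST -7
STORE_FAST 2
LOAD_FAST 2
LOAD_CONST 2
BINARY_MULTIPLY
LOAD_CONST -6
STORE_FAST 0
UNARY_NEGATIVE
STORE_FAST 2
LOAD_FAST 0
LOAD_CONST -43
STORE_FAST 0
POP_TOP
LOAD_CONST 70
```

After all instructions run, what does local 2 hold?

14

LOAD_CONST -7   : -7
STORE_FAST 2    : (empty)
LOAD_FAST 2     : -7
LOAD_CONST 2    : -7 2
BINARY_MULTIPLY : -14
LOAD_CONST -6   : -14 -6
STORE_FAST 0    : -14
UNARY_NEGATIVE  : 14
STORE_FAST 2    : (empty)
LOAD_FAST 0     : -6
LOAD_CONST -43  : -6 -43
STORE_FAST 0    : -6
POP_TOP         : (empty)
LOAD_CONST 70   : 70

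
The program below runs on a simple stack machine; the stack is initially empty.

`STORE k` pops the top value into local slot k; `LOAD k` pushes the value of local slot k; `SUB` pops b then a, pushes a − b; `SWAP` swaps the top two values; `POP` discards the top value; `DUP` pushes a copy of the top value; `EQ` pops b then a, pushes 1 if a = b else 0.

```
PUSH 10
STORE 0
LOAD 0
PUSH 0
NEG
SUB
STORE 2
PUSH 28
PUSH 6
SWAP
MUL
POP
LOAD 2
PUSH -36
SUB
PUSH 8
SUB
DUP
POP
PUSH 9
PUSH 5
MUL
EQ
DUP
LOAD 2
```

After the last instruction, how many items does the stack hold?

3

PUSH 10  → 10
STORE 0  → (empty)
LOAD 0   → 10
PUSH 0   → 10 0
NEG      → 10 0
SUB      → 10
STORE 2  → (empty)
PUSH 28  → 28
PUSH 6   → 28 6
SWAP     → 6 28
MUL      → 168
POP      → (empty)
LOAD 2   → 10
PUSH -36 → 10 -36
SUB      → 46
PUSH 8   → 46 8
SUB      → 38
DUP      → 38 38
POP      → 38
PUSH 9   → 38 9
PUSH 5   → 38 9 5
MUL      → 38 45
EQ       → 0
DUP      → 0 0
LOAD 2   → 0 0 10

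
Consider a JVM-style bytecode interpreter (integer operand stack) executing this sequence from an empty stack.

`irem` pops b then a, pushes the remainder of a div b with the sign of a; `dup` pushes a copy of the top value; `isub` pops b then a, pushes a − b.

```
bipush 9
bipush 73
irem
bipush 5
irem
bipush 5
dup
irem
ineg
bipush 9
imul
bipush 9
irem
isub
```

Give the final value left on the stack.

4

bipush 9  → 9
bipush 73 → 9 73
irem      → 9
bipush 5  → 9 5
irem      → 4
bipush 5  → 4 5
dup       → 4 5 5
irem      → 4 0
ineg      → 4 0
bipush 9  → 4 0 9
imul      → 4 0
bipush 9  → 4 0 9
irem      → 4 0
isub      → 4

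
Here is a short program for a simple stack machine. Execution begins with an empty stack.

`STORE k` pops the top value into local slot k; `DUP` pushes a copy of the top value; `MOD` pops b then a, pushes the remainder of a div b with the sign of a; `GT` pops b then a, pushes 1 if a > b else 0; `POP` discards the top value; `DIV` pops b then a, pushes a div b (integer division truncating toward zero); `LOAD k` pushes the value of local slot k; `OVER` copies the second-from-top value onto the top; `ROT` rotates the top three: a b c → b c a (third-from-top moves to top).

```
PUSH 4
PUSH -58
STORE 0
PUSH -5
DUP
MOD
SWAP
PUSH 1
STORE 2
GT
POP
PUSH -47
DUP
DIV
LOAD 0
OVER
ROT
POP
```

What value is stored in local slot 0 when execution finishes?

-58

PUSH 4   -> [4]
PUSH -58 -> [4, -58]
STORE 0  -> [4]
PUSH -5  -> [4, -5]
DUP      -> [4, -5, -5]
MOD      -> [4, 0]
SWAP     -> [0, 4]
PUSH 1   -> [0, 4, 1]
STORE 2  -> [0, 4]
GT       -> [0]
POP      -> []
PUSH -47 -> [-47]
DUP      -> [-47, -47]
DIV      -> [1]
LOAD 0   -> [1, -58]
OVER     -> [1, -58, 1]
ROT      -> [-58, 1, 1]
POP      -> [-58, 1]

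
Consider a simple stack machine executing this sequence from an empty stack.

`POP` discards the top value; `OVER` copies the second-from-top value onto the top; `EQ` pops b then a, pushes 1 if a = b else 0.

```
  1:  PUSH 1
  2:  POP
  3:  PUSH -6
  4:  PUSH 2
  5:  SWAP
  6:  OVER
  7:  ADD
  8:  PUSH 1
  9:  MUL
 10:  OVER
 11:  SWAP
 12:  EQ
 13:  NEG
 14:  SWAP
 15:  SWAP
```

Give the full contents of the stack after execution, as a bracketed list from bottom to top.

PUSH 1  -> [1]
POP     -> []
PUSH -6 -> [-6]
PUSH 2  -> [-6, 2]
SWAP    -> [2, -6]
OVER    -> [2, -6, 2]
ADD     -> [2, -4]
PUSH 1  -> [2, -4, 1]
MUL     -> [2, -4]
OVER    -> [2, -4, 2]
SWAP    -> [2, 2, -4]
EQ      -> [2, 0]
NEG     -> [2, 0]
SWAP    -> [0, 2]
SWAP    -> [2, 0]

[2, 0]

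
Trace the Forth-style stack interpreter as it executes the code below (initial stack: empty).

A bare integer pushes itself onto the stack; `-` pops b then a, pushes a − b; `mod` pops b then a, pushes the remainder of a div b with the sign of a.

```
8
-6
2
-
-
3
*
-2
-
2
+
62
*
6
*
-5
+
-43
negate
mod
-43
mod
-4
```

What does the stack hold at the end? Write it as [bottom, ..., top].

8      → 8
-6     → 8 -6
2      → 8 -6 2
-      → 8 -8
-      → 16
3      → 16 3
*      → 48
-2     → 48 -2
-      → 50
2      → 50 2
+      → 52
62     → 52 62
*      → 3224
6      → 3224 6
*      → 19344
-5     → 19344 -5
+      → 19339
-43    → 19339 -43
negate → 19339 43
mod    → 32
-43    → 32 -43
mod    → 32
-4     → 32 -4

[32, -4]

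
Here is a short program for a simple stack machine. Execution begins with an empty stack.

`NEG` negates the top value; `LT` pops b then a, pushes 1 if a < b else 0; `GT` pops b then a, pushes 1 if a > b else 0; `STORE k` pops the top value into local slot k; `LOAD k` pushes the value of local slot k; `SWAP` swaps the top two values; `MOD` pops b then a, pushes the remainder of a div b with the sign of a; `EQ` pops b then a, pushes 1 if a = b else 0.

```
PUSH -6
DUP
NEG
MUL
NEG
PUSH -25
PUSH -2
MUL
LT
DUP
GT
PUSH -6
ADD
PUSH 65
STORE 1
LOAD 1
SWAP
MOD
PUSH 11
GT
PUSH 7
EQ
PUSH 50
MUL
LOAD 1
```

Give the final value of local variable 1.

65

PUSH -6  → [-6]
DUP      → [-6, -6]
NEG      → [-6, 6]
MUL      → [-36]
NEG      → [36]
PUSH -25 → [36, -25]
PUSH -2  → [36, -25, -2]
MUL      → [36, 50]
LT       → [1]
DUP      → [1, 1]
GT       → [0]
PUSH -6  → [0, -6]
ADD      → [-6]
PUSH 65  → [-6, 65]
STORE 1  → [-6]
LOAD 1   → [-6, 65]
SWAP     → [65, -6]
MOD      → [5]
PUSH 11  → [5, 11]
GT       → [0]
PUSH 7   → [0, 7]
EQ       → [0]
PUSH 50  → [0, 50]
MUL      → [0]
LOAD 1   → [0, 65]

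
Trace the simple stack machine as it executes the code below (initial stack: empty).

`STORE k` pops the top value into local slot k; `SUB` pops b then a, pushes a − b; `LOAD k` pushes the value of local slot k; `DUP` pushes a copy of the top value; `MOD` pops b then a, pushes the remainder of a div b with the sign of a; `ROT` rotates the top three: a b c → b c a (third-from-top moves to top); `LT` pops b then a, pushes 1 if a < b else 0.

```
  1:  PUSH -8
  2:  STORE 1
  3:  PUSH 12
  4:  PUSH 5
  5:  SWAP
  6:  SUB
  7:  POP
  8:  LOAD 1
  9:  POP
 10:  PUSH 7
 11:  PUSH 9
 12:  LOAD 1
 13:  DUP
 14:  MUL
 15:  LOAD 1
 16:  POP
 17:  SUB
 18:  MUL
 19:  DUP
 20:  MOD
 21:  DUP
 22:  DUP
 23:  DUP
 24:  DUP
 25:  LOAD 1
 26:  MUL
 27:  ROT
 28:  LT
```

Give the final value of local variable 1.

-8

PUSH -8 : [-8]
STORE 1 : []
PUSH 12 : [12]
PUSH 5  : [12, 5]
SWAP    : [5, 12]
SUB     : [-7]
POP     : []
LOAD 1  : [-8]
POP     : []
PUSH 7  : [7]
PUSH 9  : [7, 9]
LOAD 1  : [7, 9, -8]
DUP     : [7, 9, -8, -8]
MUL     : [7, 9, 64]
LOAD 1  : [7, 9, 64, -8]
POP     : [7, 9, 64]
SUB     : [7, -55]
MUL     : [-385]
DUP     : [-385, -385]
MOD     : [0]
DUP     : [0, 0]
DUP     : [0, 0, 0]
DUP     : [0, 0, 0, 0]
DUP     : [0, 0, 0, 0, 0]
LOAD 1  : [0, 0, 0, 0, 0, -8]
MUL     : [0, 0, 0, 0, 0]
ROT     : [0, 0, 0, 0, 0]
LT      : [0, 0, 0, 0]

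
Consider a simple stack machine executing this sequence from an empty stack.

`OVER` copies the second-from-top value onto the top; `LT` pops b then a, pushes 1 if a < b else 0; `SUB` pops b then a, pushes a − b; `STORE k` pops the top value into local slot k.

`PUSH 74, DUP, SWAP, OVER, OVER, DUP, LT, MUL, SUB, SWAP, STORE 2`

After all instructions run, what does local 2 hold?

74

PUSH 74  74
DUP      74 74
SWAP     74 74
OVER     74 74 74
OVER     74 74 74 74
DUP      74 74 74 74 74
LT       74 74 74 0
MUL      74 74 0
SUB      74 74
SWAP     74 74
STORE 2  74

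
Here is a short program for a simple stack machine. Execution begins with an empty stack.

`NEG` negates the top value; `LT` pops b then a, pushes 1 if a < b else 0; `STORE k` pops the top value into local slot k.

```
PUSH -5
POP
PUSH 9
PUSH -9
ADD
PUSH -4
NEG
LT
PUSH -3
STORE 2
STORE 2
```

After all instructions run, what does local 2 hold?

PUSH -5 : -5
POP     : (empty)
PUSH 9  : 9
PUSH -9 : 9 -9
ADD     : 0
PUSH -4 : 0 -4
NEG     : 0 4
LT      : 1
PUSH -3 : 1 -3
STORE 2 : 1
STORE 2 : (empty)

1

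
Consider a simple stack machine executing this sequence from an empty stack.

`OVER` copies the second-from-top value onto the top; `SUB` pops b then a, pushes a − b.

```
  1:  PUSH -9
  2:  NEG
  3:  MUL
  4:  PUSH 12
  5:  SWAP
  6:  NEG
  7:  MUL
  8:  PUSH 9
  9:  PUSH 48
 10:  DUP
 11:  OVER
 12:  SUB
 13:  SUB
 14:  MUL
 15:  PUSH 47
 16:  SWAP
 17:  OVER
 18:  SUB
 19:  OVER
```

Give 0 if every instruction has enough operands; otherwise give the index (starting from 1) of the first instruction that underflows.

3

PUSH -9  [-9]
NEG      [9]
MUL  — needs 2 operands, stack has 1 → underflow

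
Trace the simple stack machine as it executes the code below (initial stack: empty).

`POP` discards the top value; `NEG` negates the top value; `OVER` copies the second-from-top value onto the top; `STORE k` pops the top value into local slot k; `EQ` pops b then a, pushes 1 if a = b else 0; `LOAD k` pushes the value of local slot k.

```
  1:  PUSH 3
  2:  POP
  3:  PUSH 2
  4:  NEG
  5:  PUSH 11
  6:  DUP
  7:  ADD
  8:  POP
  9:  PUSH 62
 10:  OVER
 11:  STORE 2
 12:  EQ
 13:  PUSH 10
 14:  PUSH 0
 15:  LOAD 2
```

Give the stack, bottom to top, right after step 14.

[0, 10, 0]

PUSH 3  : [3]
POP     : []
PUSH 2  : [2]
NEG     : [-2]
PUSH 11 : [-2, 11]
DUP     : [-2, 11, 11]
ADD     : [-2, 22]
POP     : [-2]
PUSH 62 : [-2, 62]
OVER    : [-2, 62, -2]
STORE 2 : [-2, 62]
EQ      : [0]
PUSH 10 : [0, 10]
PUSH 0  : [0, 10, 0]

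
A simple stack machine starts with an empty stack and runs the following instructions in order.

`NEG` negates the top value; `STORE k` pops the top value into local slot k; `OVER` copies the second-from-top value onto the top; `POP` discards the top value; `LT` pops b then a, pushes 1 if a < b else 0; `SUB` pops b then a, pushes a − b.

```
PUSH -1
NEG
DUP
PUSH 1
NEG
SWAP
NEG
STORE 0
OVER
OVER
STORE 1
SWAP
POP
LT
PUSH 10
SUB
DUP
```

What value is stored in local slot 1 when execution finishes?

-1

PUSH -1 : -1
NEG     : 1
DUP     : 1 1
PUSH 1  : 1 1 1
NEG     : 1 1 -1
SWAP    : 1 -1 1
NEG     : 1 -1 -1
STORE 0 : 1 -1
OVER    : 1 -1 1
OVER    : 1 -1 1 -1
STORE 1 : 1 -1 1
SWAP    : 1 1 -1
POP     : 1 1
LT      : 0
PUSH 10 : 0 10
SUB     : -10
DUP     : -10 -10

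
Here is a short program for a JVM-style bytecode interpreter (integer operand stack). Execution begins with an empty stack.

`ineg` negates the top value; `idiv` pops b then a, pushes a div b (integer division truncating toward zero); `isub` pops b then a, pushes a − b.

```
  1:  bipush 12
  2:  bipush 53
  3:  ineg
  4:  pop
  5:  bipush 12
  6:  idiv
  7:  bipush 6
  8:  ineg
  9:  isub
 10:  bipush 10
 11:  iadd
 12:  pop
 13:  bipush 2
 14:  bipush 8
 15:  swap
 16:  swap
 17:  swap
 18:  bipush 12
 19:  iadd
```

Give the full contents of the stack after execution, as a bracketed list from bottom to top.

bipush 12 -> [12]
bipush 53 -> [12, 53]
ineg      -> [12, -53]
pop       -> [12]
bipush 12 -> [12, 12]
idiv      -> [1]
bipush 6  -> [1, 6]
ineg      -> [1, -6]
isub      -> [7]
bipush 10 -> [7, 10]
iadd      -> [17]
pop       -> []
bipush 2  -> [2]
bipush 8  -> [2, 8]
swap      -> [8, 2]
swap      -> [2, 8]
swap      -> [8, 2]
bipush 12 -> [8, 2, 12]
iadd      -> [8, 14]

[8, 14]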